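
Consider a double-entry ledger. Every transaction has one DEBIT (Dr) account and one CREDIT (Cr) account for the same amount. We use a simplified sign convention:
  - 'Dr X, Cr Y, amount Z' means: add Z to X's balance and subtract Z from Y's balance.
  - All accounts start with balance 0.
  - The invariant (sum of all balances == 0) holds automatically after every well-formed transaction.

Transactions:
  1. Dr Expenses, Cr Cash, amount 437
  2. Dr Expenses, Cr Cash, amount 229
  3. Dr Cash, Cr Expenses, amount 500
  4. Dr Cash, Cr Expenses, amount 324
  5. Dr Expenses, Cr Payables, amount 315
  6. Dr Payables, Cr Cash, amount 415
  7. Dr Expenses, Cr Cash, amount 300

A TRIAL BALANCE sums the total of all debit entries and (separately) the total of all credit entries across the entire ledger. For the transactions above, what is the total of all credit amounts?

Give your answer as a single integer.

Txn 1: credit+=437
Txn 2: credit+=229
Txn 3: credit+=500
Txn 4: credit+=324
Txn 5: credit+=315
Txn 6: credit+=415
Txn 7: credit+=300
Total credits = 2520

Answer: 2520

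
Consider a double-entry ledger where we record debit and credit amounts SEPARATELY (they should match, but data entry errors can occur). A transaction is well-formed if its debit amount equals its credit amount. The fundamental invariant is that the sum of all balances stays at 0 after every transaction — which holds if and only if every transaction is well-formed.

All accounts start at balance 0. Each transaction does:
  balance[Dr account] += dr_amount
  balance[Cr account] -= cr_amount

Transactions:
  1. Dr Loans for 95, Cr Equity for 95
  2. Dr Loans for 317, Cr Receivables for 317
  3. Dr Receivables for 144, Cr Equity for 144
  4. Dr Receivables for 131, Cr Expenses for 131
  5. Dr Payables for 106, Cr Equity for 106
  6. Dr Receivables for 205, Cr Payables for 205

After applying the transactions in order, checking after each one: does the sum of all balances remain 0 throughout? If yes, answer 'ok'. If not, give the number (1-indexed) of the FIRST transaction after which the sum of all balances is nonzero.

Answer: ok

Derivation:
After txn 1: dr=95 cr=95 sum_balances=0
After txn 2: dr=317 cr=317 sum_balances=0
After txn 3: dr=144 cr=144 sum_balances=0
After txn 4: dr=131 cr=131 sum_balances=0
After txn 5: dr=106 cr=106 sum_balances=0
After txn 6: dr=205 cr=205 sum_balances=0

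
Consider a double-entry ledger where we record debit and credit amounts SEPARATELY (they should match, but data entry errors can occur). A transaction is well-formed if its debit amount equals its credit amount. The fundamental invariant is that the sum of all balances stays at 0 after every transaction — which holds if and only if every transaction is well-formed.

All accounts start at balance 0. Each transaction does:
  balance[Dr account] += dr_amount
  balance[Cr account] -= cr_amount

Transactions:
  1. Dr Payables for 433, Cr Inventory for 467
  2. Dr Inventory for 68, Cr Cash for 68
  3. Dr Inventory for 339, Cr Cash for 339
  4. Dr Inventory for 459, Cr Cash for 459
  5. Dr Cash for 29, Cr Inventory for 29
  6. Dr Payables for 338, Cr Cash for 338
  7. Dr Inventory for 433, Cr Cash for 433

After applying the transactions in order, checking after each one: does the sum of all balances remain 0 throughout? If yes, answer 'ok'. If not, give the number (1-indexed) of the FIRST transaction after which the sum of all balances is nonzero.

Answer: 1

Derivation:
After txn 1: dr=433 cr=467 sum_balances=-34
After txn 2: dr=68 cr=68 sum_balances=-34
After txn 3: dr=339 cr=339 sum_balances=-34
After txn 4: dr=459 cr=459 sum_balances=-34
After txn 5: dr=29 cr=29 sum_balances=-34
After txn 6: dr=338 cr=338 sum_balances=-34
After txn 7: dr=433 cr=433 sum_balances=-34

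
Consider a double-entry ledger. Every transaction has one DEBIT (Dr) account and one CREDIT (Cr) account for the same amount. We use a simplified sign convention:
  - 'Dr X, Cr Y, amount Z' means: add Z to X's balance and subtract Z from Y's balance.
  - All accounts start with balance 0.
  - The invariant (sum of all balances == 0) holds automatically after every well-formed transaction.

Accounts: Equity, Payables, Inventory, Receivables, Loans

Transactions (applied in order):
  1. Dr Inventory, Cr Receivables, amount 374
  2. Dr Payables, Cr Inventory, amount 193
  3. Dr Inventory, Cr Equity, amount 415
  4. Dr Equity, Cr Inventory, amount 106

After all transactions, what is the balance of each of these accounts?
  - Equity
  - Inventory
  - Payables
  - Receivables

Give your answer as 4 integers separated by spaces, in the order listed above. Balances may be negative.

Answer: -309 490 193 -374

Derivation:
After txn 1 (Dr Inventory, Cr Receivables, amount 374): Inventory=374 Receivables=-374
After txn 2 (Dr Payables, Cr Inventory, amount 193): Inventory=181 Payables=193 Receivables=-374
After txn 3 (Dr Inventory, Cr Equity, amount 415): Equity=-415 Inventory=596 Payables=193 Receivables=-374
After txn 4 (Dr Equity, Cr Inventory, amount 106): Equity=-309 Inventory=490 Payables=193 Receivables=-374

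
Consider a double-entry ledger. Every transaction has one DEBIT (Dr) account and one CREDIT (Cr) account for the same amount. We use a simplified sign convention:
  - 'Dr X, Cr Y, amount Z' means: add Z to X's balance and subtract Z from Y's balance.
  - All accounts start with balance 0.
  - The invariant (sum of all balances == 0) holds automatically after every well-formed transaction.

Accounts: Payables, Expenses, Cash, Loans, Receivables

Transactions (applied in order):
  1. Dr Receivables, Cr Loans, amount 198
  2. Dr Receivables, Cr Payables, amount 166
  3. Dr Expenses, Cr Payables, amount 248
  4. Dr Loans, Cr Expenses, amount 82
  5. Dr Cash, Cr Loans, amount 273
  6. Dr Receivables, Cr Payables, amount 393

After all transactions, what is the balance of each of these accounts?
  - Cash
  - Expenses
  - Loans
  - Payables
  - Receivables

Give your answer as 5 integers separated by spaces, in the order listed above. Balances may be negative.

After txn 1 (Dr Receivables, Cr Loans, amount 198): Loans=-198 Receivables=198
After txn 2 (Dr Receivables, Cr Payables, amount 166): Loans=-198 Payables=-166 Receivables=364
After txn 3 (Dr Expenses, Cr Payables, amount 248): Expenses=248 Loans=-198 Payables=-414 Receivables=364
After txn 4 (Dr Loans, Cr Expenses, amount 82): Expenses=166 Loans=-116 Payables=-414 Receivables=364
After txn 5 (Dr Cash, Cr Loans, amount 273): Cash=273 Expenses=166 Loans=-389 Payables=-414 Receivables=364
After txn 6 (Dr Receivables, Cr Payables, amount 393): Cash=273 Expenses=166 Loans=-389 Payables=-807 Receivables=757

Answer: 273 166 -389 -807 757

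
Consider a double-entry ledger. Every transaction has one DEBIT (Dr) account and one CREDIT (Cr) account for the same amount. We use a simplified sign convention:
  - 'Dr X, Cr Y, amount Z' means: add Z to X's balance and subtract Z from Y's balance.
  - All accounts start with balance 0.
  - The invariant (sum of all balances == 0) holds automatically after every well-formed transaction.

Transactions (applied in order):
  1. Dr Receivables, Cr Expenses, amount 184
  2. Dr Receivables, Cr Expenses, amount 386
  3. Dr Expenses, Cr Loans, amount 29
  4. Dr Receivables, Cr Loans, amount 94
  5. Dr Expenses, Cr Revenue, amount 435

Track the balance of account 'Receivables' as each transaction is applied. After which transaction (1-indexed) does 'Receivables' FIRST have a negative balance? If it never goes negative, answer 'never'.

After txn 1: Receivables=184
After txn 2: Receivables=570
After txn 3: Receivables=570
After txn 4: Receivables=664
After txn 5: Receivables=664

Answer: never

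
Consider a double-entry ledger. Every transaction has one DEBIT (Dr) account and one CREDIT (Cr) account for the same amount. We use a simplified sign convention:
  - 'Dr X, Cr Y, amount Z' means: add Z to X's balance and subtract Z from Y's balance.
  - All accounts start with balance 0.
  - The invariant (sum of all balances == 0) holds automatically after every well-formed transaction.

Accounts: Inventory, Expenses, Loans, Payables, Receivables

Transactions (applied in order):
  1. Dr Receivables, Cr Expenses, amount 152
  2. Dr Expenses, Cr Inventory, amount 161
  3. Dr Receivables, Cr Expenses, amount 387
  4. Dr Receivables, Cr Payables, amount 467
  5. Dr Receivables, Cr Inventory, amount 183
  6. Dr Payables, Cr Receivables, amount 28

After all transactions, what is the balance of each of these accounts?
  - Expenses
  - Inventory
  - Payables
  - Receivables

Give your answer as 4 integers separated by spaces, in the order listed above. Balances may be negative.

Answer: -378 -344 -439 1161

Derivation:
After txn 1 (Dr Receivables, Cr Expenses, amount 152): Expenses=-152 Receivables=152
After txn 2 (Dr Expenses, Cr Inventory, amount 161): Expenses=9 Inventory=-161 Receivables=152
After txn 3 (Dr Receivables, Cr Expenses, amount 387): Expenses=-378 Inventory=-161 Receivables=539
After txn 4 (Dr Receivables, Cr Payables, amount 467): Expenses=-378 Inventory=-161 Payables=-467 Receivables=1006
After txn 5 (Dr Receivables, Cr Inventory, amount 183): Expenses=-378 Inventory=-344 Payables=-467 Receivables=1189
After txn 6 (Dr Payables, Cr Receivables, amount 28): Expenses=-378 Inventory=-344 Payables=-439 Receivables=1161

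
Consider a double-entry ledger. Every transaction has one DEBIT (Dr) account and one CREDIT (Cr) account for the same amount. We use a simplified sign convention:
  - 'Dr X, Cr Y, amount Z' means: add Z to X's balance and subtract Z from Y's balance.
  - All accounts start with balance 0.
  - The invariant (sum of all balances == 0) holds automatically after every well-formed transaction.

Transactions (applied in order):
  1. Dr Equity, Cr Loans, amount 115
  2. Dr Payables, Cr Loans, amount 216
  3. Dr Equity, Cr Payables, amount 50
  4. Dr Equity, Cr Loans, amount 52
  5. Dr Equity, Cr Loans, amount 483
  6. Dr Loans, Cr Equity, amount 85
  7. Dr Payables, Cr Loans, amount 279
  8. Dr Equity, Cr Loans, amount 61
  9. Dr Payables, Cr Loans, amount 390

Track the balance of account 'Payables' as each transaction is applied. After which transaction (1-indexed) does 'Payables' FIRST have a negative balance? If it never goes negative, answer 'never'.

After txn 1: Payables=0
After txn 2: Payables=216
After txn 3: Payables=166
After txn 4: Payables=166
After txn 5: Payables=166
After txn 6: Payables=166
After txn 7: Payables=445
After txn 8: Payables=445
After txn 9: Payables=835

Answer: never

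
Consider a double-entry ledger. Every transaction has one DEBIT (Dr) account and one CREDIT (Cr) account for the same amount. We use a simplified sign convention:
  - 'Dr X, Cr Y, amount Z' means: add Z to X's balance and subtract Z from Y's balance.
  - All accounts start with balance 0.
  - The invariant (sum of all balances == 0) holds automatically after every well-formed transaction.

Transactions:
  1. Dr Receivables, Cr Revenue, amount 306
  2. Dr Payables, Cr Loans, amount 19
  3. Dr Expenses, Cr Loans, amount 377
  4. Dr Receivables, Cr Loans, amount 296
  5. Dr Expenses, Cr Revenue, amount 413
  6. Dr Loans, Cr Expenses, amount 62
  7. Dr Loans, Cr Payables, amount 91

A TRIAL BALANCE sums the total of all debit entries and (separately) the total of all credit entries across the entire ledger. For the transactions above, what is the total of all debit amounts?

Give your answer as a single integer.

Txn 1: debit+=306
Txn 2: debit+=19
Txn 3: debit+=377
Txn 4: debit+=296
Txn 5: debit+=413
Txn 6: debit+=62
Txn 7: debit+=91
Total debits = 1564

Answer: 1564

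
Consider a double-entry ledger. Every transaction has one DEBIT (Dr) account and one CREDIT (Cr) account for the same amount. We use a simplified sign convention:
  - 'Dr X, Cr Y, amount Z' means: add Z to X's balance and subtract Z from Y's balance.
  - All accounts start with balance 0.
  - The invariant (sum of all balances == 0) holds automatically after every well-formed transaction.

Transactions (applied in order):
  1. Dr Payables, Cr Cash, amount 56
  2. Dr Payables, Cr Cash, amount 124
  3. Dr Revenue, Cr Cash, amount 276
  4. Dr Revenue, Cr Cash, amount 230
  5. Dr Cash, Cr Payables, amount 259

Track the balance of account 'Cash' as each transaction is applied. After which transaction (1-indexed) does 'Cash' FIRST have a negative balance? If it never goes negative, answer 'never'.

Answer: 1

Derivation:
After txn 1: Cash=-56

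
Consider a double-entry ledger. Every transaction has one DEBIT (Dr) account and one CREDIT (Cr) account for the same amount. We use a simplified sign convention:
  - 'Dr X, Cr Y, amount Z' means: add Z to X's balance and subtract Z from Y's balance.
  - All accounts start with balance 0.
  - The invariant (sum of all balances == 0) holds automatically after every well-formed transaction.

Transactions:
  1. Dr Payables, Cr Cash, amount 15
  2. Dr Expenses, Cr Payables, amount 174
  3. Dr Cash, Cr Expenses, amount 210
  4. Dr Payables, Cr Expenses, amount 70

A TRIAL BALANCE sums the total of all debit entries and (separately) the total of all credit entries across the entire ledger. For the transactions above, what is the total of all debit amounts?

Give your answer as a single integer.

Txn 1: debit+=15
Txn 2: debit+=174
Txn 3: debit+=210
Txn 4: debit+=70
Total debits = 469

Answer: 469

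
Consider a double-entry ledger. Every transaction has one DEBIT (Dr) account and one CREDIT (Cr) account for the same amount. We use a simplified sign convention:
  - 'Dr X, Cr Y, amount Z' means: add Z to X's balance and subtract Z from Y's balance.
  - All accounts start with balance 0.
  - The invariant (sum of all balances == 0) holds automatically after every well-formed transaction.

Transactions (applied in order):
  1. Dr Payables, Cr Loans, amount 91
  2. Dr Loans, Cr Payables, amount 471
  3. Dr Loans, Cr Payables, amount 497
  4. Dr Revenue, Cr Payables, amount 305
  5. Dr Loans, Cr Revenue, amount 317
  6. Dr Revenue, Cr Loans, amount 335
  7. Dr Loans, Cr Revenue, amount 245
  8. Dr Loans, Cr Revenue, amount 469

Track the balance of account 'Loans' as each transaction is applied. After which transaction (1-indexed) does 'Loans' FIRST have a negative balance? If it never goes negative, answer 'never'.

Answer: 1

Derivation:
After txn 1: Loans=-91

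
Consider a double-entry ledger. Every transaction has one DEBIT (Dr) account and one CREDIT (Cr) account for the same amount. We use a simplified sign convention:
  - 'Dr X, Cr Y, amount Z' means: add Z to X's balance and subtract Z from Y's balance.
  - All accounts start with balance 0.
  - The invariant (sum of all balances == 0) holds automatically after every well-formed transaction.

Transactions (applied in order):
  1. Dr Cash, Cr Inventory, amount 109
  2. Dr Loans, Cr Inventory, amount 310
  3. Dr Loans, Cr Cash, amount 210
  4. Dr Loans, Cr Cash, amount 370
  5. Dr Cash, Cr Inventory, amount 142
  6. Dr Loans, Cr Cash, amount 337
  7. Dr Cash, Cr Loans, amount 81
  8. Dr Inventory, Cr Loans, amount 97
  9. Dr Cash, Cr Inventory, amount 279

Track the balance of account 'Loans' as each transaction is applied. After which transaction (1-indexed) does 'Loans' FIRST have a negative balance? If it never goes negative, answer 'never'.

Answer: never

Derivation:
After txn 1: Loans=0
After txn 2: Loans=310
After txn 3: Loans=520
After txn 4: Loans=890
After txn 5: Loans=890
After txn 6: Loans=1227
After txn 7: Loans=1146
After txn 8: Loans=1049
After txn 9: Loans=1049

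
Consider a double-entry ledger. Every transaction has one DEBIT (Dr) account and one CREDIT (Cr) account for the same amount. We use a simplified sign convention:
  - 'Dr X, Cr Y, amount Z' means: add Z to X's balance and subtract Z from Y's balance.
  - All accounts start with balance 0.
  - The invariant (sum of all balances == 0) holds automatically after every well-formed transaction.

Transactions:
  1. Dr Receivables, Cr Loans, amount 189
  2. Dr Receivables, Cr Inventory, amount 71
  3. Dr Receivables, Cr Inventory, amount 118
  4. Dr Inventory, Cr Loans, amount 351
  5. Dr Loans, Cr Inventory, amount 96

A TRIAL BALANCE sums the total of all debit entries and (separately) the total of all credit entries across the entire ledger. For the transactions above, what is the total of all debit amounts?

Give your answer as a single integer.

Answer: 825

Derivation:
Txn 1: debit+=189
Txn 2: debit+=71
Txn 3: debit+=118
Txn 4: debit+=351
Txn 5: debit+=96
Total debits = 825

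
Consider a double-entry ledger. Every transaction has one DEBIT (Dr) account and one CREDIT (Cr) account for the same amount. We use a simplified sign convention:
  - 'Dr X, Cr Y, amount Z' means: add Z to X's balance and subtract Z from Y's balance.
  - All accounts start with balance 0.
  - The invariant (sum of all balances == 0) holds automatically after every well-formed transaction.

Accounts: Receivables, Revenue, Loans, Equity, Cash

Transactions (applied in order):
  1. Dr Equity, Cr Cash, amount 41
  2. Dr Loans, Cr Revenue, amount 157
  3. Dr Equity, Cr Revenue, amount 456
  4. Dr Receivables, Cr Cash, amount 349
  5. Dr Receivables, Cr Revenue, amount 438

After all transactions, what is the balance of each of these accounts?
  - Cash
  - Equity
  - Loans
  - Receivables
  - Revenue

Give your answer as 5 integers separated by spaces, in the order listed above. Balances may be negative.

After txn 1 (Dr Equity, Cr Cash, amount 41): Cash=-41 Equity=41
After txn 2 (Dr Loans, Cr Revenue, amount 157): Cash=-41 Equity=41 Loans=157 Revenue=-157
After txn 3 (Dr Equity, Cr Revenue, amount 456): Cash=-41 Equity=497 Loans=157 Revenue=-613
After txn 4 (Dr Receivables, Cr Cash, amount 349): Cash=-390 Equity=497 Loans=157 Receivables=349 Revenue=-613
After txn 5 (Dr Receivables, Cr Revenue, amount 438): Cash=-390 Equity=497 Loans=157 Receivables=787 Revenue=-1051

Answer: -390 497 157 787 -1051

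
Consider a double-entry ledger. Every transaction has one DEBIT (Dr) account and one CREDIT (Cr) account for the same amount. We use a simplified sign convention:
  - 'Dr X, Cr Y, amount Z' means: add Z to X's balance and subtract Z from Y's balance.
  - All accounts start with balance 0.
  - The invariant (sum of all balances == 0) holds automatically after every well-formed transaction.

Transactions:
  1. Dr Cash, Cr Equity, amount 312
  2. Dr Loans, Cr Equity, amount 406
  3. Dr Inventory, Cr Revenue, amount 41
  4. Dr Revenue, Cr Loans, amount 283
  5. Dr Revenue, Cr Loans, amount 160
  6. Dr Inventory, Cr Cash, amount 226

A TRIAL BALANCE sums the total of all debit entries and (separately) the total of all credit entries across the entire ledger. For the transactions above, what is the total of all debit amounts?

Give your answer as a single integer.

Answer: 1428

Derivation:
Txn 1: debit+=312
Txn 2: debit+=406
Txn 3: debit+=41
Txn 4: debit+=283
Txn 5: debit+=160
Txn 6: debit+=226
Total debits = 1428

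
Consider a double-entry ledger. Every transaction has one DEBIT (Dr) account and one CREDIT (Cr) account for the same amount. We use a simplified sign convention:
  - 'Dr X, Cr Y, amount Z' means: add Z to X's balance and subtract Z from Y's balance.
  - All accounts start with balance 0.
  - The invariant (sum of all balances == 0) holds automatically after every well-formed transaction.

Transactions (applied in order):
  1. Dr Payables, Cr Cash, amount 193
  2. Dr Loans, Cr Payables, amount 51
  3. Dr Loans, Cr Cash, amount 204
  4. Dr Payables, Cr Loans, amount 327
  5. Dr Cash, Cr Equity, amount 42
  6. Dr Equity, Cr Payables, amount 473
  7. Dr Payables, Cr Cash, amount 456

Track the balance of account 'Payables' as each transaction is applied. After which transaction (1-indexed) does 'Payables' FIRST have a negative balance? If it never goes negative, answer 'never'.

Answer: 6

Derivation:
After txn 1: Payables=193
After txn 2: Payables=142
After txn 3: Payables=142
After txn 4: Payables=469
After txn 5: Payables=469
After txn 6: Payables=-4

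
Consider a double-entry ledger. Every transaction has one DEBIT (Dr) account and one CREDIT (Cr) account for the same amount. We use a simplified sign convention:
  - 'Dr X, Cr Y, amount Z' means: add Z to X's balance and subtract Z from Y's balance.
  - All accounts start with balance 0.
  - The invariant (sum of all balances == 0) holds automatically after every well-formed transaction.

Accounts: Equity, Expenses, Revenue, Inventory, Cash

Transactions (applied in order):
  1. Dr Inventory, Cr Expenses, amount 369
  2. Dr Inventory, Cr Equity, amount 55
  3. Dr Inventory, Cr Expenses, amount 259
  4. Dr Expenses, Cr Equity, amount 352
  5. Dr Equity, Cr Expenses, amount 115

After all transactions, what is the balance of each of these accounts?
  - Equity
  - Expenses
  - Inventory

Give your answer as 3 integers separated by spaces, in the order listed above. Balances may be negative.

After txn 1 (Dr Inventory, Cr Expenses, amount 369): Expenses=-369 Inventory=369
After txn 2 (Dr Inventory, Cr Equity, amount 55): Equity=-55 Expenses=-369 Inventory=424
After txn 3 (Dr Inventory, Cr Expenses, amount 259): Equity=-55 Expenses=-628 Inventory=683
After txn 4 (Dr Expenses, Cr Equity, amount 352): Equity=-407 Expenses=-276 Inventory=683
After txn 5 (Dr Equity, Cr Expenses, amount 115): Equity=-292 Expenses=-391 Inventory=683

Answer: -292 -391 683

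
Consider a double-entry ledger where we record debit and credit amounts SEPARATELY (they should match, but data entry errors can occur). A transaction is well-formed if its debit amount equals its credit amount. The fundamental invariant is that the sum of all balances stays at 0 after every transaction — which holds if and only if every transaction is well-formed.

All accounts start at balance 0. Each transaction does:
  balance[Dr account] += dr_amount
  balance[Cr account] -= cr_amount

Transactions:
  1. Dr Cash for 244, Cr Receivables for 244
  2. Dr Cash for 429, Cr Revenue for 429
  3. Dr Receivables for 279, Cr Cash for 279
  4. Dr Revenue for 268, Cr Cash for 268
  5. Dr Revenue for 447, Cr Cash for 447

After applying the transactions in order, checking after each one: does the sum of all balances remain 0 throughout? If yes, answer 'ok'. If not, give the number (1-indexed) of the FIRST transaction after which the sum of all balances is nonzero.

After txn 1: dr=244 cr=244 sum_balances=0
After txn 2: dr=429 cr=429 sum_balances=0
After txn 3: dr=279 cr=279 sum_balances=0
After txn 4: dr=268 cr=268 sum_balances=0
After txn 5: dr=447 cr=447 sum_balances=0

Answer: ok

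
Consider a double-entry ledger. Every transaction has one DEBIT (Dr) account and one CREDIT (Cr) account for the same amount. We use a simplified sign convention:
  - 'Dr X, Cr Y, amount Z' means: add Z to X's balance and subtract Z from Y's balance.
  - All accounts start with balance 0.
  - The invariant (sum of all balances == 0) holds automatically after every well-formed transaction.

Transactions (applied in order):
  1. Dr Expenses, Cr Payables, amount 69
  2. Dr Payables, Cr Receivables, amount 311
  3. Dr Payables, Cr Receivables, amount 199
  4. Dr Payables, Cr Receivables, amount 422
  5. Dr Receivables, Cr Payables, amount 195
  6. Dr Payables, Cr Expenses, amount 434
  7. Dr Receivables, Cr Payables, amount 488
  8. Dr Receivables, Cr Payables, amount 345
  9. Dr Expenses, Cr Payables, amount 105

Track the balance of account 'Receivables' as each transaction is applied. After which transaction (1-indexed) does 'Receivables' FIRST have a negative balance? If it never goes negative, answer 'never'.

After txn 1: Receivables=0
After txn 2: Receivables=-311

Answer: 2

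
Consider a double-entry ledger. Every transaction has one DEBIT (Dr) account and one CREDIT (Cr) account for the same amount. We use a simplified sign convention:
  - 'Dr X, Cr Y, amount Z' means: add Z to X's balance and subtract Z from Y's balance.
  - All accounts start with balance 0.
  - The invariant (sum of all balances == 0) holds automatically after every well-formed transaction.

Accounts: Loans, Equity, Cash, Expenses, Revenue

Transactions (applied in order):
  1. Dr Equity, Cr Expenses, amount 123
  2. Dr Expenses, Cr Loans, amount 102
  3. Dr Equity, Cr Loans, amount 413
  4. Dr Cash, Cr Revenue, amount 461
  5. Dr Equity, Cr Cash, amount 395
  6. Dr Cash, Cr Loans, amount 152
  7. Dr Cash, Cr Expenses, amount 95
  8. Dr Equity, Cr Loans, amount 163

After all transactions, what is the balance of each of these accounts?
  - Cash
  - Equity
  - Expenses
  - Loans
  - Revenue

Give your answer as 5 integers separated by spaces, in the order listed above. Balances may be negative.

After txn 1 (Dr Equity, Cr Expenses, amount 123): Equity=123 Expenses=-123
After txn 2 (Dr Expenses, Cr Loans, amount 102): Equity=123 Expenses=-21 Loans=-102
After txn 3 (Dr Equity, Cr Loans, amount 413): Equity=536 Expenses=-21 Loans=-515
After txn 4 (Dr Cash, Cr Revenue, amount 461): Cash=461 Equity=536 Expenses=-21 Loans=-515 Revenue=-461
After txn 5 (Dr Equity, Cr Cash, amount 395): Cash=66 Equity=931 Expenses=-21 Loans=-515 Revenue=-461
After txn 6 (Dr Cash, Cr Loans, amount 152): Cash=218 Equity=931 Expenses=-21 Loans=-667 Revenue=-461
After txn 7 (Dr Cash, Cr Expenses, amount 95): Cash=313 Equity=931 Expenses=-116 Loans=-667 Revenue=-461
After txn 8 (Dr Equity, Cr Loans, amount 163): Cash=313 Equity=1094 Expenses=-116 Loans=-830 Revenue=-461

Answer: 313 1094 -116 -830 -461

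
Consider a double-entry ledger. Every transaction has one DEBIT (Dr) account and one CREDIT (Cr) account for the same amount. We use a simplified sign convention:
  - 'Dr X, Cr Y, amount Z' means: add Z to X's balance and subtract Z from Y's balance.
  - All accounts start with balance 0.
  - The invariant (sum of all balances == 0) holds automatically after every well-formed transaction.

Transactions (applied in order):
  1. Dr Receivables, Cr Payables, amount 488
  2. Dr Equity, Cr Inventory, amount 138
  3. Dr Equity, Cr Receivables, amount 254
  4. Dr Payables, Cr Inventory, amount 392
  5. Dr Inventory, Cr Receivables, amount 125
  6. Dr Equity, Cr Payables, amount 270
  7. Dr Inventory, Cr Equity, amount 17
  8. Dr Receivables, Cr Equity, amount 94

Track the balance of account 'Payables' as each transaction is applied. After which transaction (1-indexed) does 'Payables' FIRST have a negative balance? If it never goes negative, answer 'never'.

After txn 1: Payables=-488

Answer: 1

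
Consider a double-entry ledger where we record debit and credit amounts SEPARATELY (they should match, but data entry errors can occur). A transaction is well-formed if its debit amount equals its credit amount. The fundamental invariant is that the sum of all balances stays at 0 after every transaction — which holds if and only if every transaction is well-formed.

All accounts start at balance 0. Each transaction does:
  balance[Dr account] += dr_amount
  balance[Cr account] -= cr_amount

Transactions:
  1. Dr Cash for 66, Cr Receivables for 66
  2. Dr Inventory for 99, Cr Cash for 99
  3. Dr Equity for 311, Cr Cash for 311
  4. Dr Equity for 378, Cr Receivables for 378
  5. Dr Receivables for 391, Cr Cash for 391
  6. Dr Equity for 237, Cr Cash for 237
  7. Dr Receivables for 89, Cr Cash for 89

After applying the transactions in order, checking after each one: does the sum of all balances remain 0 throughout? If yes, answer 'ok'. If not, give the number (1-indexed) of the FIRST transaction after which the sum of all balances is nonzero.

After txn 1: dr=66 cr=66 sum_balances=0
After txn 2: dr=99 cr=99 sum_balances=0
After txn 3: dr=311 cr=311 sum_balances=0
After txn 4: dr=378 cr=378 sum_balances=0
After txn 5: dr=391 cr=391 sum_balances=0
After txn 6: dr=237 cr=237 sum_balances=0
After txn 7: dr=89 cr=89 sum_balances=0

Answer: ok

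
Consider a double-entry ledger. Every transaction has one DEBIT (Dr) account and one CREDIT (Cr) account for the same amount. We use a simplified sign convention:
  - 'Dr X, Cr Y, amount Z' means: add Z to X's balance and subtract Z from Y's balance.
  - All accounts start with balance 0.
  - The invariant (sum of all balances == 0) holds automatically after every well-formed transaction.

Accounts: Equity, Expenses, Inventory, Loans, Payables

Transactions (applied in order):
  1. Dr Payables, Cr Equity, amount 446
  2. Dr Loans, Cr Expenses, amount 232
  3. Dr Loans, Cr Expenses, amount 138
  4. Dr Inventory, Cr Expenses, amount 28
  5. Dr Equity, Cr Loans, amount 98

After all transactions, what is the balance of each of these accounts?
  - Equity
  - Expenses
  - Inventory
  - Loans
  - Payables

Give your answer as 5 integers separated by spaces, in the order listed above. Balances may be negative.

After txn 1 (Dr Payables, Cr Equity, amount 446): Equity=-446 Payables=446
After txn 2 (Dr Loans, Cr Expenses, amount 232): Equity=-446 Expenses=-232 Loans=232 Payables=446
After txn 3 (Dr Loans, Cr Expenses, amount 138): Equity=-446 Expenses=-370 Loans=370 Payables=446
After txn 4 (Dr Inventory, Cr Expenses, amount 28): Equity=-446 Expenses=-398 Inventory=28 Loans=370 Payables=446
After txn 5 (Dr Equity, Cr Loans, amount 98): Equity=-348 Expenses=-398 Inventory=28 Loans=272 Payables=446

Answer: -348 -398 28 272 446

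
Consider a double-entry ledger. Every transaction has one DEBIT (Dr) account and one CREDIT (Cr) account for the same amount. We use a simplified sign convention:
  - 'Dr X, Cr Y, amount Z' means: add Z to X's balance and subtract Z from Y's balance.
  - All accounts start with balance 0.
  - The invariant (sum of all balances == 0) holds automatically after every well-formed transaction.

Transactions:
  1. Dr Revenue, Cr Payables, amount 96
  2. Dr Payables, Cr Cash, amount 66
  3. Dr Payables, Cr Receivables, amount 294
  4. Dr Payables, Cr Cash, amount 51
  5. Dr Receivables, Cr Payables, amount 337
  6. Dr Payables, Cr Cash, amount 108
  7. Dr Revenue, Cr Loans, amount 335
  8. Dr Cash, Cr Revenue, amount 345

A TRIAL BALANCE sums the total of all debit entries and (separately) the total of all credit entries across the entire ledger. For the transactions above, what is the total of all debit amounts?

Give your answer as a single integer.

Txn 1: debit+=96
Txn 2: debit+=66
Txn 3: debit+=294
Txn 4: debit+=51
Txn 5: debit+=337
Txn 6: debit+=108
Txn 7: debit+=335
Txn 8: debit+=345
Total debits = 1632

Answer: 1632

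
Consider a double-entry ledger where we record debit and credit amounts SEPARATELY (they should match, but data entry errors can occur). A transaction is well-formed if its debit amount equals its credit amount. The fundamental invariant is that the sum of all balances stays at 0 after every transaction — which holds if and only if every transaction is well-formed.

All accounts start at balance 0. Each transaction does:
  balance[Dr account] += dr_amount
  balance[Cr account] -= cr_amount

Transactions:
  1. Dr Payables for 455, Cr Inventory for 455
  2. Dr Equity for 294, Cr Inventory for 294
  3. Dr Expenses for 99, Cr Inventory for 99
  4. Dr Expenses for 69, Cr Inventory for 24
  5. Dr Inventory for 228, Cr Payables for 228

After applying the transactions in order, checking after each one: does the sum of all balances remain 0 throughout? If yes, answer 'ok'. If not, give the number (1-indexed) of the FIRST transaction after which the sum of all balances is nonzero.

After txn 1: dr=455 cr=455 sum_balances=0
After txn 2: dr=294 cr=294 sum_balances=0
After txn 3: dr=99 cr=99 sum_balances=0
After txn 4: dr=69 cr=24 sum_balances=45
After txn 5: dr=228 cr=228 sum_balances=45

Answer: 4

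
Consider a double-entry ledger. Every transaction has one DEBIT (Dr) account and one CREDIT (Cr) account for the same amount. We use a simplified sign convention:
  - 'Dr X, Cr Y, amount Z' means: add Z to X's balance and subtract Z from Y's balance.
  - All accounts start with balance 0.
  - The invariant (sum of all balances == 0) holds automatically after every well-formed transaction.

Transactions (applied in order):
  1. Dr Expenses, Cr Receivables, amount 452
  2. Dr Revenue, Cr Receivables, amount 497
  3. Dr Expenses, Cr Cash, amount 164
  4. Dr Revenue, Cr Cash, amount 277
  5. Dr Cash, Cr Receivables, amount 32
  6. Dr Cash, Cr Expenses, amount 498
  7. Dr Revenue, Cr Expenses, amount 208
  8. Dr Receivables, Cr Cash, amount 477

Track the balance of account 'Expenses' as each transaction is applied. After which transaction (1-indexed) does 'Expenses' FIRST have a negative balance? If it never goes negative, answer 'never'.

After txn 1: Expenses=452
After txn 2: Expenses=452
After txn 3: Expenses=616
After txn 4: Expenses=616
After txn 5: Expenses=616
After txn 6: Expenses=118
After txn 7: Expenses=-90

Answer: 7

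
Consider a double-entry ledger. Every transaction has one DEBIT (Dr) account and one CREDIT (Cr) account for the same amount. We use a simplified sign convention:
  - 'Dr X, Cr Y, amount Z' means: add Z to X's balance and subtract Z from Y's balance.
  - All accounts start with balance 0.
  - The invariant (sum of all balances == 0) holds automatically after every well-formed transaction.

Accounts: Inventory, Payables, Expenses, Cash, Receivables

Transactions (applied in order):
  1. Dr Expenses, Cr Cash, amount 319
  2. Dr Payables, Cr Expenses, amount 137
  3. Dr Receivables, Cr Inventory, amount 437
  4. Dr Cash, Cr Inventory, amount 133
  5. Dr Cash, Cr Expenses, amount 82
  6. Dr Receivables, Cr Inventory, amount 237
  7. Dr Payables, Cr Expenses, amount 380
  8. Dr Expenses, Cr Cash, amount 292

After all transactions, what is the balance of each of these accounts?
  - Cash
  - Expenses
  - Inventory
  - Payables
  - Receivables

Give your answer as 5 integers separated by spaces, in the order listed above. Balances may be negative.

Answer: -396 12 -807 517 674

Derivation:
After txn 1 (Dr Expenses, Cr Cash, amount 319): Cash=-319 Expenses=319
After txn 2 (Dr Payables, Cr Expenses, amount 137): Cash=-319 Expenses=182 Payables=137
After txn 3 (Dr Receivables, Cr Inventory, amount 437): Cash=-319 Expenses=182 Inventory=-437 Payables=137 Receivables=437
After txn 4 (Dr Cash, Cr Inventory, amount 133): Cash=-186 Expenses=182 Inventory=-570 Payables=137 Receivables=437
After txn 5 (Dr Cash, Cr Expenses, amount 82): Cash=-104 Expenses=100 Inventory=-570 Payables=137 Receivables=437
After txn 6 (Dr Receivables, Cr Inventory, amount 237): Cash=-104 Expenses=100 Inventory=-807 Payables=137 Receivables=674
After txn 7 (Dr Payables, Cr Expenses, amount 380): Cash=-104 Expenses=-280 Inventory=-807 Payables=517 Receivables=674
After txn 8 (Dr Expenses, Cr Cash, amount 292): Cash=-396 Expenses=12 Inventory=-807 Payables=517 Receivables=674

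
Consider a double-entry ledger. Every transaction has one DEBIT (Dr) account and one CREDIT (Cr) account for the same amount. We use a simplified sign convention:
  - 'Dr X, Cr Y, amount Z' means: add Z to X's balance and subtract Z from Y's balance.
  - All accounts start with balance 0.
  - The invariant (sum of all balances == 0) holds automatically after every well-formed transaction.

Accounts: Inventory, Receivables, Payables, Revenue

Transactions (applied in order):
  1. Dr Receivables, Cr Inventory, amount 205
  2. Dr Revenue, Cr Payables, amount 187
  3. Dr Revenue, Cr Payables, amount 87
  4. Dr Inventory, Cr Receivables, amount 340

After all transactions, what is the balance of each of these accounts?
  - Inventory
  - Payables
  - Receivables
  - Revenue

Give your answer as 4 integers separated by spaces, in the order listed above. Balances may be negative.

Answer: 135 -274 -135 274

Derivation:
After txn 1 (Dr Receivables, Cr Inventory, amount 205): Inventory=-205 Receivables=205
After txn 2 (Dr Revenue, Cr Payables, amount 187): Inventory=-205 Payables=-187 Receivables=205 Revenue=187
After txn 3 (Dr Revenue, Cr Payables, amount 87): Inventory=-205 Payables=-274 Receivables=205 Revenue=274
After txn 4 (Dr Inventory, Cr Receivables, amount 340): Inventory=135 Payables=-274 Receivables=-135 Revenue=274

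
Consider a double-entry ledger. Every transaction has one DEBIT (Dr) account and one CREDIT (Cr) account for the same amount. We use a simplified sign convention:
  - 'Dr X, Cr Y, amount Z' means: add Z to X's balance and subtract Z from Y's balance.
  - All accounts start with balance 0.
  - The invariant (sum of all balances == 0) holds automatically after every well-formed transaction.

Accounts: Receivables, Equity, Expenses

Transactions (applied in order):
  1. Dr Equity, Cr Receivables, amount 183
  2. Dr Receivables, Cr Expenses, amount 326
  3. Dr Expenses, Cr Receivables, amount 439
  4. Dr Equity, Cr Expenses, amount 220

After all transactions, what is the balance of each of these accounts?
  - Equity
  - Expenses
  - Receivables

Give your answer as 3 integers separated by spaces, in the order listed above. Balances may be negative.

Answer: 403 -107 -296

Derivation:
After txn 1 (Dr Equity, Cr Receivables, amount 183): Equity=183 Receivables=-183
After txn 2 (Dr Receivables, Cr Expenses, amount 326): Equity=183 Expenses=-326 Receivables=143
After txn 3 (Dr Expenses, Cr Receivables, amount 439): Equity=183 Expenses=113 Receivables=-296
After txn 4 (Dr Equity, Cr Expenses, amount 220): Equity=403 Expenses=-107 Receivables=-296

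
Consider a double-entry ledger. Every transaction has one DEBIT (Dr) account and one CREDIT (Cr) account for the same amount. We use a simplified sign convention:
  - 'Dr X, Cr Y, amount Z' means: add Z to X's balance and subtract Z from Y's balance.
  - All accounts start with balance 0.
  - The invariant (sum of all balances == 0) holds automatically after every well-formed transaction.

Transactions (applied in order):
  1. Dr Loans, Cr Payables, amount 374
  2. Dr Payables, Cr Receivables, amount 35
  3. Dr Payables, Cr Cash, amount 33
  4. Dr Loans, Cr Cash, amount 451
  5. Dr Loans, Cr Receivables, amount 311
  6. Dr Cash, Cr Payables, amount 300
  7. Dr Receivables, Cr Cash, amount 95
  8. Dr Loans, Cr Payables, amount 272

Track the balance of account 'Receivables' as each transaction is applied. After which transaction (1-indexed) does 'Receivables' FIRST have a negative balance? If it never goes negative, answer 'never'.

Answer: 2

Derivation:
After txn 1: Receivables=0
After txn 2: Receivables=-35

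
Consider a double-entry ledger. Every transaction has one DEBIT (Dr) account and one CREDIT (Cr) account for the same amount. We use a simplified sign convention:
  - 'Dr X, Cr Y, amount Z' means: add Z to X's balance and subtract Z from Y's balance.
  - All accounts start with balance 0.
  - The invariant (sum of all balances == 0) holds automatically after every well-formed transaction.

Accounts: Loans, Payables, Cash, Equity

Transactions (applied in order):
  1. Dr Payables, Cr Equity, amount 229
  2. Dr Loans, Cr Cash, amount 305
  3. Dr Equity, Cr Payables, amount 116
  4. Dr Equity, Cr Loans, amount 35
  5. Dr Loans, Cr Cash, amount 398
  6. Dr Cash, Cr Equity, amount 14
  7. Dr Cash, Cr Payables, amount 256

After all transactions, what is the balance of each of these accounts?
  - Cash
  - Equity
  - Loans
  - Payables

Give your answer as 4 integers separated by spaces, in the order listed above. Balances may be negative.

Answer: -433 -92 668 -143

Derivation:
After txn 1 (Dr Payables, Cr Equity, amount 229): Equity=-229 Payables=229
After txn 2 (Dr Loans, Cr Cash, amount 305): Cash=-305 Equity=-229 Loans=305 Payables=229
After txn 3 (Dr Equity, Cr Payables, amount 116): Cash=-305 Equity=-113 Loans=305 Payables=113
After txn 4 (Dr Equity, Cr Loans, amount 35): Cash=-305 Equity=-78 Loans=270 Payables=113
After txn 5 (Dr Loans, Cr Cash, amount 398): Cash=-703 Equity=-78 Loans=668 Payables=113
After txn 6 (Dr Cash, Cr Equity, amount 14): Cash=-689 Equity=-92 Loans=668 Payables=113
After txn 7 (Dr Cash, Cr Payables, amount 256): Cash=-433 Equity=-92 Loans=668 Payables=-143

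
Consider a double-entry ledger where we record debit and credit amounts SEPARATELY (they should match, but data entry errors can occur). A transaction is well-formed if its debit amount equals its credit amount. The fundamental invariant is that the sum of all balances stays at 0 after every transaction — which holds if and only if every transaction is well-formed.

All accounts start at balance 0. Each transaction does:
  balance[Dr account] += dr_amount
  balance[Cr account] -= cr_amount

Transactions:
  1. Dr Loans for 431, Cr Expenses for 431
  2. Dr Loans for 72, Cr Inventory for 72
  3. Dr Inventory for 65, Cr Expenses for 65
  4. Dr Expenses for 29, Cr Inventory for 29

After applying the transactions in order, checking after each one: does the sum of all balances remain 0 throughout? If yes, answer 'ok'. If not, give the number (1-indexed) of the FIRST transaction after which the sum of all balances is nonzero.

Answer: ok

Derivation:
After txn 1: dr=431 cr=431 sum_balances=0
After txn 2: dr=72 cr=72 sum_balances=0
After txn 3: dr=65 cr=65 sum_balances=0
After txn 4: dr=29 cr=29 sum_balances=0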